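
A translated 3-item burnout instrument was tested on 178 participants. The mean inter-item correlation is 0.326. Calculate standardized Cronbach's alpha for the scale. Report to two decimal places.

Standardized α = k·r̄ / (1 + (k−1)·r̄) = 3 × 0.326 / (1 + 2 × 0.326)
  = 0.9780 / 1.6520 = 0.59

α = 0.59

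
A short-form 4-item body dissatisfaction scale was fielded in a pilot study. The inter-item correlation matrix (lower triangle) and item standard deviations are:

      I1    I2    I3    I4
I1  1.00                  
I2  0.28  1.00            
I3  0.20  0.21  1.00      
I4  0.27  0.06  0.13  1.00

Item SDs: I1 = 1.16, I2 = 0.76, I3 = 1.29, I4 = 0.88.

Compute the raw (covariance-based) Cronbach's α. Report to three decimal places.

Σσ²ᵢ = 1.16² + 0.76² + 1.29² + 0.88² = 4.3617
Covariances σ_ij = r_ij · s_i · s_j:
  σ(I1,I2) = 0.28 × 1.16 × 0.76 = 0.2468
  σ(I1,I3) = 0.20 × 1.16 × 1.29 = 0.2993
  σ(I1,I4) = 0.27 × 1.16 × 0.88 = 0.2756
  σ(I2,I3) = 0.21 × 0.76 × 1.29 = 0.2059
  σ(I2,I4) = 0.06 × 0.76 × 0.88 = 0.0401
  σ(I3,I4) = 0.13 × 1.29 × 0.88 = 0.1476
σ²_T = Σσ²ᵢ + 2·Σσ_ij = 4.3617 + 2 × 1.2153 = 6.7923
α = (4/3)·(1 − 4.3617/6.7923) = 0.477

α = 0.477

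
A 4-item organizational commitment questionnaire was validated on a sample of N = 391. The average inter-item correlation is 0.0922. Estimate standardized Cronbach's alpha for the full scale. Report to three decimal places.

α = 0.289

Standardized α = k·r̄ / (1 + (k−1)·r̄) = 4 × 0.0922 / (1 + 3 × 0.0922)
  = 0.3688 / 1.2766 = 0.289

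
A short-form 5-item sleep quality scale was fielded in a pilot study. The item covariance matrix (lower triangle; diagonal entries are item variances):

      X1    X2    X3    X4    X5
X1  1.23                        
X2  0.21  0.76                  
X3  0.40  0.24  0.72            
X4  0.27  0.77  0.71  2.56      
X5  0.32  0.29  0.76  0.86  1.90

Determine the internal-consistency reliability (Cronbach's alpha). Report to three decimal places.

α = 0.717

Σσ²ᵢ = 1.23 + 0.76 + 0.72 + 2.56 + 1.90 = 7.17
Σ_{i<j} σ_ij = 4.83
Var(T) = 7.17 + 2 × 4.83 = 16.83
α = (k/(k−1))·(1 − Σσ²ᵢ/Var(T)) = (5/4)·(1 − 7.17/16.83) = 0.717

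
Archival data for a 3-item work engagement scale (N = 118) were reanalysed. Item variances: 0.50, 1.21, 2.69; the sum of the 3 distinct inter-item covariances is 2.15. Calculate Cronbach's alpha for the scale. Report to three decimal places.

sum of item variances = 0.50 + 1.21 + 2.69 = 4.40
Sum of distinct covariances = 2.15
total variance = sum of item variances + 2·Σcov = 4.40 + 2 × 2.15 = 8.70
α = (3/2)·(1 − 4.40/8.70) = 0.741

α = 0.741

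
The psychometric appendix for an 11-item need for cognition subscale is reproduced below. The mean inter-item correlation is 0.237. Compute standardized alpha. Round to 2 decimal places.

standardized alpha = 0.77

Standardized α = k·r̄ / (1 + (k−1)·r̄) = 11 × 0.237 / (1 + 10 × 0.237)
  = 2.6070 / 3.3700 = 0.77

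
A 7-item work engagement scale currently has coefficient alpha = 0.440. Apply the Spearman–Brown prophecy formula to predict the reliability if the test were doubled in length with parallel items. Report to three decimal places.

Length factor m = 2
α' = m·α / (1 + (m−1)·α)
   = 2 × 0.440 / (1 + (2 − 1) × 0.440)
   = 0.8800 / 1.4400 = 0.611

predicted reliability = 0.611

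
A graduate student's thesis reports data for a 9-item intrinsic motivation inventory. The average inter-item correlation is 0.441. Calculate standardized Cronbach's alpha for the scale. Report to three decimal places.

Standardized α = k·r̄ / (1 + (k−1)·r̄) = 9 × 0.441 / (1 + 8 × 0.441)
  = 3.9690 / 4.5280 = 0.877

standardized Cronbach's alpha = 0.877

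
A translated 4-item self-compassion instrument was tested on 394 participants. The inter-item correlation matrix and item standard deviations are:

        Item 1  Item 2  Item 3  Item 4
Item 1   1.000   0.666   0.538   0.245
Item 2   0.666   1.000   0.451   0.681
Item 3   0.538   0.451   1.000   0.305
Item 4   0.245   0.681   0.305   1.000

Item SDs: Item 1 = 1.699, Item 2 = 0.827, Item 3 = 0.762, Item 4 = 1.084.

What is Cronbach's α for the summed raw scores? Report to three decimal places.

Σσ²ᵢ = 1.699² + 0.827² + 0.762² + 1.084² = 5.3262
Covariances σ_ij = r_ij · s_i · s_j:
  σ(Item 1,Item 2) = 0.666 × 1.699 × 0.827 = 0.9358
  σ(Item 1,Item 3) = 0.538 × 1.699 × 0.762 = 0.6965
  σ(Item 1,Item 4) = 0.245 × 1.699 × 1.084 = 0.4512
  σ(Item 2,Item 3) = 0.451 × 0.827 × 0.762 = 0.2842
  σ(Item 2,Item 4) = 0.681 × 0.827 × 1.084 = 0.6105
  σ(Item 3,Item 4) = 0.305 × 0.762 × 1.084 = 0.2519
σ²_T = Σσ²ᵢ + 2·Σσ_ij = 5.3262 + 2 × 3.2301 = 11.7864
α = (4/3)·(1 − 5.3262/11.7864) = 0.731

α = 0.731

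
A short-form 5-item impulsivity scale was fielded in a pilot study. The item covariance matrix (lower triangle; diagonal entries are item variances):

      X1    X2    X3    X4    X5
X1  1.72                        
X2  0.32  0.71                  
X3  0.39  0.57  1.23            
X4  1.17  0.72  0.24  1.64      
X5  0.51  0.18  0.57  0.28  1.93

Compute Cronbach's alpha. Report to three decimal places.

Σσ²ᵢ = 1.72 + 0.71 + 1.23 + 1.64 + 1.93 = 7.23
Σ_{i<j} σ_ij = 4.95
σ²_total = 7.23 + 2 × 4.95 = 17.13
α = (k/(k−1))·(1 − Σσ²ᵢ/σ²_total) = (5/4)·(1 − 7.23/17.13) = 0.722

α = 0.722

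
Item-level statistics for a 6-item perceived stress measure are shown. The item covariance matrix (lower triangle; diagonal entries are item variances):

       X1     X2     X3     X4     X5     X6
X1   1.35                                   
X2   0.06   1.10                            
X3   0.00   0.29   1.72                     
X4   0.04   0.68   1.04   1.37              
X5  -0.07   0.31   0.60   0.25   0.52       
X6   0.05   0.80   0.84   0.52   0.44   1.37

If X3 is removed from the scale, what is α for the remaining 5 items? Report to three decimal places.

Remaining items: X1, X2, X4, X5, X6 (k = 5).
Σσ²ᵢ = 1.35 + 1.10 + 1.37 + 0.52 + 1.37 = 5.71
σ²_T = 5.71 + 2 × 3.08 = 11.87
α (item deleted) = (5/4)·(1 − 5.71/11.87) = 0.649

α = 0.649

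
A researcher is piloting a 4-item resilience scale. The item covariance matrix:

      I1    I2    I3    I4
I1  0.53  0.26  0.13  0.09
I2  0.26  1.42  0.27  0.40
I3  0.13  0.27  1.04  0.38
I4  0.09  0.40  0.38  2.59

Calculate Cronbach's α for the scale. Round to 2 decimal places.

sum of item variances = 0.53 + 1.42 + 1.04 + 2.59 = 5.58
Sum of off-diagonal covariances = 1.53
σ²_total = 5.58 + 2 × 1.53 = 8.64
α = (k/(k−1))·(1 − sum of item variances/σ²_total) = (4/3)·(1 − 5.58/8.64) = 0.47

α = 0.47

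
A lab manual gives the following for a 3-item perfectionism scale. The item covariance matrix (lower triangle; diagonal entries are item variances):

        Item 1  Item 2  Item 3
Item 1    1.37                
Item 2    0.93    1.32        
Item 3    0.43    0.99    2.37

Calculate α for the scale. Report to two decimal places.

α = 0.72

ΣVar(i) = 1.37 + 1.32 + 2.37 = 5.06
Sum of the distinct covariances = 2.35
Var(T) = 5.06 + 2 × 2.35 = 9.76
α = (k/(k−1))·(1 − ΣVar(i)/Var(T)) = (3/2)·(1 − 5.06/9.76) = 0.72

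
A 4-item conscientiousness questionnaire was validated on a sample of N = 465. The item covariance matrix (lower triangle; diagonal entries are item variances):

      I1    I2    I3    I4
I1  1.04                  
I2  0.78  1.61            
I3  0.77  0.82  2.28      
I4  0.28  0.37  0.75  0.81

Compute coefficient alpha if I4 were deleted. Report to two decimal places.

Remaining items: I1, I2, I3 (k = 3).
ΣVar(i) = 1.04 + 1.61 + 2.28 = 4.93
Var(T) = 4.93 + 2 × 2.37 = 9.67
α (item deleted) = (3/2)·(1 − 4.93/9.67) = 0.74

α = 0.74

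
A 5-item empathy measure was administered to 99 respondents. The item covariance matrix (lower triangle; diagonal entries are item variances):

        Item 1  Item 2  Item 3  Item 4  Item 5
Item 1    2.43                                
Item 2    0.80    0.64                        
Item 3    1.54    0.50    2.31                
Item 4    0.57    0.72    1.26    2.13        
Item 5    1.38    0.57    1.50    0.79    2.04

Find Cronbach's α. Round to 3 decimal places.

α = 0.836

Σσᵢ² = 2.43 + 0.64 + 2.31 + 2.13 + 2.04 = 9.55
Sum of off-diagonal covariances = 9.63
total variance = 9.55 + 2 × 9.63 = 28.81
α = (k/(k−1))·(1 − Σσᵢ²/total variance) = (5/4)·(1 − 9.55/28.81) = 0.836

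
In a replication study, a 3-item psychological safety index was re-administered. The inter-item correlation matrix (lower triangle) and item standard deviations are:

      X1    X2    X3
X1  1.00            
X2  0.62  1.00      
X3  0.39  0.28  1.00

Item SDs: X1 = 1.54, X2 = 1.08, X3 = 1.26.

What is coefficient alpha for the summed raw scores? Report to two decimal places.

Σσ²ᵢ = 1.54² + 1.08² + 1.26² = 5.1256
Covariances σ_ij = r_ij · s_i · s_j:
  σ(X1,X2) = 0.62 × 1.54 × 1.08 = 1.0312
  σ(X1,X3) = 0.39 × 1.54 × 1.26 = 0.7568
  σ(X2,X3) = 0.28 × 1.08 × 1.26 = 0.3810
σ²_T = Σσ²ᵢ + 2·Σσ_ij = 5.1256 + 2 × 2.1690 = 9.4636
α = (3/2)·(1 − 5.1256/9.4636) = 0.69

α = 0.69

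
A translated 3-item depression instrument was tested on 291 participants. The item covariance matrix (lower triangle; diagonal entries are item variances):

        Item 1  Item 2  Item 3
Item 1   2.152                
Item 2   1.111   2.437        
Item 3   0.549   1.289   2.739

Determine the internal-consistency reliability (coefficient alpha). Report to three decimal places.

Σσᵢ² = 2.152 + 2.437 + 2.739 = 7.328
Sum of the distinct covariances = 2.949
Var(T) = 7.328 + 2 × 2.949 = 13.226
α = (k/(k−1))·(1 − Σσᵢ²/Var(T)) = (3/2)·(1 − 7.328/13.226) = 0.669

α = 0.669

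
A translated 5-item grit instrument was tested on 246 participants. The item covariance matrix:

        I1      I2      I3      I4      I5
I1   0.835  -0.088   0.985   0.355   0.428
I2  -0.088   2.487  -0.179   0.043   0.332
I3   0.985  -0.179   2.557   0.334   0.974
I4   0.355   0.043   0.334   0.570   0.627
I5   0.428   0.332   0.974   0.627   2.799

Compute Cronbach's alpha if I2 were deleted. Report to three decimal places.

Remaining items: I1, I3, I4, I5 (k = 4).
Σσᵢ² = 0.835 + 2.557 + 0.570 + 2.799 = 6.761
σ²_T = 6.761 + 2 × 3.703 = 14.167
α (item deleted) = (4/3)·(1 − 6.761/14.167) = 0.697

Cronbach's alpha = 0.697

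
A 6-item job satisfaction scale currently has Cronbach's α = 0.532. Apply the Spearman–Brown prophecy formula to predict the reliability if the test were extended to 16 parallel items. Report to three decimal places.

Length factor m = 16/6 = 2.6667
α' = m·α / (1 + (m−1)·α)
   = 16/6 × 0.532 / (1 + (16/6 − 1) × 0.532)
   = 1.4187 / 1.8867 = 0.752

predicted reliability = 0.752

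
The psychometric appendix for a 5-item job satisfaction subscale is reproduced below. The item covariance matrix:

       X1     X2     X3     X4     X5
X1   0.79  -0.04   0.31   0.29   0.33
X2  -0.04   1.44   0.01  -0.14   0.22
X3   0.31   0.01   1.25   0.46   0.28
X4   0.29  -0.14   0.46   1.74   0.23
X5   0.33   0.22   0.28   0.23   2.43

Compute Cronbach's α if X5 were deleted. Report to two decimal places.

Remaining items: X1, X2, X3, X4 (k = 4).
Σσ²ᵢ = 0.79 + 1.44 + 1.25 + 1.74 = 5.22
σ²_total = 5.22 + 2 × 0.89 = 7.00
α (item deleted) = (4/3)·(1 − 5.22/7.00) = 0.34

α = 0.34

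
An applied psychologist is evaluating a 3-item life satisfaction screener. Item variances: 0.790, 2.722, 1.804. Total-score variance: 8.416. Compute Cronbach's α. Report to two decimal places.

α = 0.55

Σσ²ᵢ = 0.790 + 2.722 + 1.804 = 5.316
α = (k/(k−1))·(1 − Σσ²ᵢ/total variance) = (3/2)·(1 − 5.316/8.416) = 0.55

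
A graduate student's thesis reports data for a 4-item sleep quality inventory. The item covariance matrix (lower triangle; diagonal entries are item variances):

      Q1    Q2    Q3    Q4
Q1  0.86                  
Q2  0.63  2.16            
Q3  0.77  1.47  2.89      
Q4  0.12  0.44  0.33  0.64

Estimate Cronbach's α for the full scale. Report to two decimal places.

α = 0.71

ΣVar(i) = 0.86 + 2.16 + 2.89 + 0.64 = 6.55
Sum of the distinct covariances = 3.76
σ²_T = 6.55 + 2 × 3.76 = 14.07
α = (k/(k−1))·(1 − ΣVar(i)/σ²_T) = (4/3)·(1 − 6.55/14.07) = 0.71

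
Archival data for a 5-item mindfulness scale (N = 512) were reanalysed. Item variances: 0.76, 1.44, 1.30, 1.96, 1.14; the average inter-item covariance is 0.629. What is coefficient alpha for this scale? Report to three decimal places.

α = 0.820

Σσᵢ² = 0.76 + 1.44 + 1.30 + 1.96 + 1.14 = 6.60
Sum of the 10 distinct covariances = 10 × 0.629 = 6.290
Var(T) = Σσᵢ² + 2·Σcov = 6.60 + 2 × 6.290 = 19.180
α = (5/4)·(1 − 6.60/19.180) = 0.820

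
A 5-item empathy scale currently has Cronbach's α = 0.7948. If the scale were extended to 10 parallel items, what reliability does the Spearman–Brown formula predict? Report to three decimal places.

Length factor m = 10/5 = 2.0000
α' = m·α / (1 + (m−1)·α)
   = 10/5 × 0.7948 / (1 + (10/5 − 1) × 0.7948)
   = 1.5896 / 1.7948 = 0.886

predicted reliability = 0.886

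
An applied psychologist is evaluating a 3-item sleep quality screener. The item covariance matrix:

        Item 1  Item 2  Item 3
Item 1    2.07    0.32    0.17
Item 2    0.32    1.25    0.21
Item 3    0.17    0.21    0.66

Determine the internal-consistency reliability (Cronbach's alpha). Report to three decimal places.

ΣVar(i) = 2.07 + 1.25 + 0.66 = 3.98
Sum of the distinct covariances = 0.70
σ²_total = 3.98 + 2 × 0.70 = 5.38
α = (k/(k−1))·(1 − ΣVar(i)/σ²_total) = (3/2)·(1 − 3.98/5.38) = 0.390

Cronbach's alpha = 0.390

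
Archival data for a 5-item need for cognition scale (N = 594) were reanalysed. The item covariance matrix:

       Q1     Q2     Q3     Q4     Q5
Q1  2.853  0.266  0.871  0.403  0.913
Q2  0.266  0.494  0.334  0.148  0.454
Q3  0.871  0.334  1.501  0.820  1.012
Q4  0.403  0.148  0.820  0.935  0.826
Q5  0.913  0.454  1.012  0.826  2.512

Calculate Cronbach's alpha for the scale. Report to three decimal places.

α = 0.741

ΣVar(i) = 2.853 + 0.494 + 1.501 + 0.935 + 2.512 = 8.295
Sum of the distinct covariances = 6.047
total variance = 8.295 + 2 × 6.047 = 20.389
α = (k/(k−1))·(1 − ΣVar(i)/total variance) = (5/4)·(1 − 8.295/20.389) = 0.741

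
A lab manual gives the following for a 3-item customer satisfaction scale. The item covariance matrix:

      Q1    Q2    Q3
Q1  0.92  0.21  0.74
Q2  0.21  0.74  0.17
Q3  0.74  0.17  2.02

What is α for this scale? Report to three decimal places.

Σσᵢ² = 0.92 + 0.74 + 2.02 = 3.68
Sum of the distinct covariances = 1.12
σ²_total = 3.68 + 2 × 1.12 = 5.92
α = (k/(k−1))·(1 − Σσᵢ²/σ²_total) = (3/2)·(1 − 3.68/5.92) = 0.568

α = 0.568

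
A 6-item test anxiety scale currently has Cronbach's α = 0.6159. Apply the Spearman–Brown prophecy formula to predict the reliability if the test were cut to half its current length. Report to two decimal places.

Length factor m = 1/2
α' = m·α / (1 − (1−m)·α)
   = 1/2 × 0.6159 / (1 − (1 − 1/2) × 0.6159)
   = 0.3080 / 0.6921 = 0.44

predicted reliability = 0.44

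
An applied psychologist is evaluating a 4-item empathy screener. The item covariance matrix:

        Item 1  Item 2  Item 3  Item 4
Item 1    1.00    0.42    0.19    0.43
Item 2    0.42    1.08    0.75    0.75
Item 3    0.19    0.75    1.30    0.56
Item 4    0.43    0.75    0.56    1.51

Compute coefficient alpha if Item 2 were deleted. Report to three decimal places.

Remaining items: Item 1, Item 3, Item 4 (k = 3).
ΣVar(i) = 1.00 + 1.30 + 1.51 = 3.81
σ²_T = 3.81 + 2 × 1.18 = 6.17
α (item deleted) = (3/2)·(1 − 3.81/6.17) = 0.574

α = 0.574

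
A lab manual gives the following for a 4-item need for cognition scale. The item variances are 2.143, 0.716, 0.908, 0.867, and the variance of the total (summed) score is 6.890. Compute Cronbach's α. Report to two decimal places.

Σσᵢ² = 2.143 + 0.716 + 0.908 + 0.867 = 4.634
α = (k/(k−1))·(1 − Σσᵢ²/σ²_total) = (4/3)·(1 − 4.634/6.890) = 0.44

Cronbach's α = 0.44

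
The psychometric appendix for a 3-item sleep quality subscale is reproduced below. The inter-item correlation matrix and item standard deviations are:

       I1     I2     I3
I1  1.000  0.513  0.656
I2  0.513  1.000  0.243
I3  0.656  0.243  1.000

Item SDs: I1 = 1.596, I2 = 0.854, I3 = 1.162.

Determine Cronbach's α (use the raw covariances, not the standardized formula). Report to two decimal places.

Σσ²ᵢ = 1.596² + 0.854² + 1.162² = 4.6268
Covariances σ_ij = r_ij · s_i · s_j:
  σ(I1,I2) = 0.513 × 1.596 × 0.854 = 0.6992
  σ(I1,I3) = 0.656 × 1.596 × 1.162 = 1.2166
  σ(I2,I3) = 0.243 × 0.854 × 1.162 = 0.2411
σ²_T = Σσ²ᵢ + 2·Σσ_ij = 4.6268 + 2 × 2.1569 = 8.9406
α = (3/2)·(1 − 4.6268/8.9406) = 0.72

Cronbach's α = 0.72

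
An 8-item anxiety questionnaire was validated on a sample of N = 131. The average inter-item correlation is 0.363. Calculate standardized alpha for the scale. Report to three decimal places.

Standardized α = k·r̄ / (1 + (k−1)·r̄) = 8 × 0.363 / (1 + 7 × 0.363)
  = 2.9040 / 3.5410 = 0.820

α = 0.820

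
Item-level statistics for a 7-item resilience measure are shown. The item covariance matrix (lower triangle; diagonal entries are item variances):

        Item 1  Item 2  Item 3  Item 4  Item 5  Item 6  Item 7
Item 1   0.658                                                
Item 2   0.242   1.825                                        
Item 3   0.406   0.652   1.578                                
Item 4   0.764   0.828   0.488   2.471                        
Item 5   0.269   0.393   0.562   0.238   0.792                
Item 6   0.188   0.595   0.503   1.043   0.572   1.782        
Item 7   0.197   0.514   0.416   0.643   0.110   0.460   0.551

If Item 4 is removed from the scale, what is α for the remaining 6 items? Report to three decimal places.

Remaining items: Item 1, Item 2, Item 3, Item 5, Item 6, Item 7 (k = 6).
sum of item variances = 0.658 + 1.825 + 1.578 + 0.792 + 1.782 + 0.551 = 7.186
Var(T) = 7.186 + 2 × 6.079 = 19.344
α (item deleted) = (6/5)·(1 − 7.186/19.344) = 0.754

α = 0.754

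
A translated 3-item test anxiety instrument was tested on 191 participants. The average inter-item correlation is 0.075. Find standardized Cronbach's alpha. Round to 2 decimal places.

Standardized α = k·r̄ / (1 + (k−1)·r̄) = 3 × 0.075 / (1 + 2 × 0.075)
  = 0.2250 / 1.1500 = 0.20

α = 0.20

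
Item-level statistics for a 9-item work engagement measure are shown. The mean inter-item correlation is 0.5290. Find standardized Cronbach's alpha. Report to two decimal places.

Standardized α = k·r̄ / (1 + (k−1)·r̄) = 9 × 0.5290 / (1 + 8 × 0.5290)
  = 4.7610 / 5.2320 = 0.91

α = 0.91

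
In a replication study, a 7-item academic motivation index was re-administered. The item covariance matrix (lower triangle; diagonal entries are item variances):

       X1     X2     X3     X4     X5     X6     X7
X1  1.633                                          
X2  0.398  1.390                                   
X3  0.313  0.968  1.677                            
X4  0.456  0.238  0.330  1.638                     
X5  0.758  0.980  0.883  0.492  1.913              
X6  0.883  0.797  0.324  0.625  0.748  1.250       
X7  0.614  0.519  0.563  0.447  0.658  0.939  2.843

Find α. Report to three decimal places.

Σσ²ᵢ = 1.633 + 1.390 + 1.677 + 1.638 + 1.913 + 1.250 + 2.843 = 12.344
Sum of the distinct covariances = 12.933
total variance = 12.344 + 2 × 12.933 = 38.210
α = (k/(k−1))·(1 − Σσ²ᵢ/total variance) = (7/6)·(1 − 12.344/38.210) = 0.790

α = 0.790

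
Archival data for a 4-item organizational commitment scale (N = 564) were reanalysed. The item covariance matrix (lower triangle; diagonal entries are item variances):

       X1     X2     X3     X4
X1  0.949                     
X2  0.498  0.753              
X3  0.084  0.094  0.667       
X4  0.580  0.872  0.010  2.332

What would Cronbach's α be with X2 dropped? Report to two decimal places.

α = 0.38

Remaining items: X1, X3, X4 (k = 3).
Σσᵢ² = 0.949 + 0.667 + 2.332 = 3.948
Var(T) = 3.948 + 2 × 0.674 = 5.296
α (item deleted) = (3/2)·(1 − 3.948/5.296) = 0.38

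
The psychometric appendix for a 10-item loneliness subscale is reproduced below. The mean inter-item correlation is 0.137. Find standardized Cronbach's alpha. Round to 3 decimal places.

Standardized α = k·r̄ / (1 + (k−1)·r̄) = 10 × 0.137 / (1 + 9 × 0.137)
  = 1.3700 / 2.2330 = 0.614

α = 0.614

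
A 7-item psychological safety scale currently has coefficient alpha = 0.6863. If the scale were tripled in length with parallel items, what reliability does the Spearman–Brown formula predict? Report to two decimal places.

Length factor m = 3
α' = m·α / (1 + (m−1)·α)
   = 3 × 0.6863 / (1 + (3 − 1) × 0.6863)
   = 2.0589 / 2.3726 = 0.87

predicted reliability = 0.87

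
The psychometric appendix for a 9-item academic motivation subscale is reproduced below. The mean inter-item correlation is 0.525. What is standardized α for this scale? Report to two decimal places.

Standardized α = k·r̄ / (1 + (k−1)·r̄) = 9 × 0.525 / (1 + 8 × 0.525)
  = 4.7250 / 5.2000 = 0.91

standardized α = 0.91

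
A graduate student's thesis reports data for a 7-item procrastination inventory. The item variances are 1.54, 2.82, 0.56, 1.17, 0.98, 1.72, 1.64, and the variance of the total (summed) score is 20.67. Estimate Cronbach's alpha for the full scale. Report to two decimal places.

Σσᵢ² = 1.54 + 2.82 + 0.56 + 1.17 + 0.98 + 1.72 + 1.64 = 10.43
α = (k/(k−1))·(1 − Σσᵢ²/σ²_T) = (7/6)·(1 − 10.43/20.67) = 0.58

α = 0.58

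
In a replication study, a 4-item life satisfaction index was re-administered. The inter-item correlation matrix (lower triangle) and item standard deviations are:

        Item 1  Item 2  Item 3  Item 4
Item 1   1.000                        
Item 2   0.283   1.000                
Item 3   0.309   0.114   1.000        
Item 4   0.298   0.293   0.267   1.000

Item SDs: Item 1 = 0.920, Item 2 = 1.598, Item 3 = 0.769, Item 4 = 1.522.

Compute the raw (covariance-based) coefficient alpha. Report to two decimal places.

Σσ²ᵢ = 0.920² + 1.598² + 0.769² + 1.522² = 6.3078
Covariances σ_ij = r_ij · s_i · s_j:
  σ(Item 1,Item 2) = 0.283 × 0.920 × 1.598 = 0.4161
  σ(Item 1,Item 3) = 0.309 × 0.920 × 0.769 = 0.2186
  σ(Item 1,Item 4) = 0.298 × 0.920 × 1.522 = 0.4173
  σ(Item 2,Item 3) = 0.114 × 1.598 × 0.769 = 0.1401
  σ(Item 2,Item 4) = 0.293 × 1.598 × 1.522 = 0.7126
  σ(Item 3,Item 4) = 0.267 × 0.769 × 1.522 = 0.3125
σ²_T = Σσ²ᵢ + 2·Σσ_ij = 6.3078 + 2 × 2.2172 = 10.7422
α = (4/3)·(1 − 6.3078/10.7422) = 0.55

α = 0.55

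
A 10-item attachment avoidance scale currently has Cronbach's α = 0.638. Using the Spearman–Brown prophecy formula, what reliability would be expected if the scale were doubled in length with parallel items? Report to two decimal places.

predicted reliability = 0.78

Length factor m = 2
α' = m·α / (1 + (m−1)·α)
   = 2 × 0.638 / (1 + (2 − 1) × 0.638)
   = 1.2760 / 1.6380 = 0.78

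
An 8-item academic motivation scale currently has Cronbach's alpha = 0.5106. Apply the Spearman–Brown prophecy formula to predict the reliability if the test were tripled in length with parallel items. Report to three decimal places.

Length factor m = 3
α' = m·α / (1 + (m−1)·α)
   = 3 × 0.5106 / (1 + (3 − 1) × 0.5106)
   = 1.5318 / 2.0212 = 0.758

predicted reliability = 0.758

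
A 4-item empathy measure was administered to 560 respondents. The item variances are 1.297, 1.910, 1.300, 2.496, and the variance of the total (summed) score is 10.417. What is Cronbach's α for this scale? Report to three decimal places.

Cronbach's α = 0.437

Σσ²ᵢ = 1.297 + 1.910 + 1.300 + 2.496 = 7.003
α = (k/(k−1))·(1 − Σσ²ᵢ/σ²_T) = (4/3)·(1 − 7.003/10.417) = 0.437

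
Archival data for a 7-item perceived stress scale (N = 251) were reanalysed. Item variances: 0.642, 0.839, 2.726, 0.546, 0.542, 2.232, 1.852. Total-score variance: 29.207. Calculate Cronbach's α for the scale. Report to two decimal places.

α = 0.79

sum of item variances = 0.642 + 0.839 + 2.726 + 0.546 + 0.542 + 2.232 + 1.852 = 9.379
α = (k/(k−1))·(1 − sum of item variances/total variance) = (7/6)·(1 − 9.379/29.207) = 0.79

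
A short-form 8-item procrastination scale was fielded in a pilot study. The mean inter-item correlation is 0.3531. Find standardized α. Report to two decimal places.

Standardized α = k·r̄ / (1 + (k−1)·r̄) = 8 × 0.3531 / (1 + 7 × 0.3531)
  = 2.8248 / 3.4717 = 0.81

standardized α = 0.81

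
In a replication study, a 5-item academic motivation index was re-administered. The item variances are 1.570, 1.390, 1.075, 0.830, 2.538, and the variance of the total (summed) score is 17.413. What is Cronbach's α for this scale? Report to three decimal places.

Σσᵢ² = 1.570 + 1.390 + 1.075 + 0.830 + 2.538 = 7.403
α = (k/(k−1))·(1 − Σσᵢ²/σ²_total) = (5/4)·(1 − 7.403/17.413) = 0.719

α = 0.719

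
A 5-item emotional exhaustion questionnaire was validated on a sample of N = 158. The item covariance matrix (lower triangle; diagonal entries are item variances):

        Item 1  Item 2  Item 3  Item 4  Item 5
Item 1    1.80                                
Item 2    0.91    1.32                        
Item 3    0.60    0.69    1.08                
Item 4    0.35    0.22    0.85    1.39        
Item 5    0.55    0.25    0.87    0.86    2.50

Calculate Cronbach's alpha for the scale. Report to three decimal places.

Cronbach's alpha = 0.754

sum of item variances = 1.80 + 1.32 + 1.08 + 1.39 + 2.50 = 8.09
Sum of the distinct covariances = 6.15
Var(T) = 8.09 + 2 × 6.15 = 20.39
α = (k/(k−1))·(1 − sum of item variances/Var(T)) = (5/4)·(1 − 8.09/20.39) = 0.754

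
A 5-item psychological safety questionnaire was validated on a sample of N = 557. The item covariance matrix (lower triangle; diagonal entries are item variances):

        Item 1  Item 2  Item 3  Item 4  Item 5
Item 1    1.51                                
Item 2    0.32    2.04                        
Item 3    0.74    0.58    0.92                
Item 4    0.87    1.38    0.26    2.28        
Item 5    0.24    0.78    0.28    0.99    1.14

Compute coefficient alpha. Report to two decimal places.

Σσ²ᵢ = 1.51 + 2.04 + 0.92 + 2.28 + 1.14 = 7.89
Sum of off-diagonal covariances = 6.44
Var(T) = 7.89 + 2 × 6.44 = 20.77
α = (k/(k−1))·(1 − Σσ²ᵢ/Var(T)) = (5/4)·(1 − 7.89/20.77) = 0.78

α = 0.78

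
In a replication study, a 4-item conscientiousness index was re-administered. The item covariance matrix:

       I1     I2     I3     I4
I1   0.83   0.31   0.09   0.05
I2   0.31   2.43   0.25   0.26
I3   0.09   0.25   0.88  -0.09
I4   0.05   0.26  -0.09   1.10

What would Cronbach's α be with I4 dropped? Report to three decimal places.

Cronbach's α = 0.358

Remaining items: I1, I2, I3 (k = 3).
sum of item variances = 0.83 + 2.43 + 0.88 = 4.14
σ²_T = 4.14 + 2 × 0.65 = 5.44
α (item deleted) = (3/2)·(1 − 4.14/5.44) = 0.358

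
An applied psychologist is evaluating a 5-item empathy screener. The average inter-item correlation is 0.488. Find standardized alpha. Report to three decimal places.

standardized alpha = 0.827

Standardized α = k·r̄ / (1 + (k−1)·r̄) = 5 × 0.488 / (1 + 4 × 0.488)
  = 2.4400 / 2.9520 = 0.827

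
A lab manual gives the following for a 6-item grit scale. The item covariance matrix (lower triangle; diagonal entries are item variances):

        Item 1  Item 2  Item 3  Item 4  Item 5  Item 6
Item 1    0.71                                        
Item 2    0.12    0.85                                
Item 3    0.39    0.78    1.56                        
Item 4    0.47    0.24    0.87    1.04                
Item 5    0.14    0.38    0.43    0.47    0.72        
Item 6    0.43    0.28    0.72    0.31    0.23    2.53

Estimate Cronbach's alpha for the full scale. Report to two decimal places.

α = 0.75

sum of item variances = 0.71 + 0.85 + 1.56 + 1.04 + 0.72 + 2.53 = 7.41
Σ_{i<j} σ_ij = 6.26
σ²_total = 7.41 + 2 × 6.26 = 19.93
α = (k/(k−1))·(1 − sum of item variances/σ²_total) = (6/5)·(1 − 7.41/19.93) = 0.75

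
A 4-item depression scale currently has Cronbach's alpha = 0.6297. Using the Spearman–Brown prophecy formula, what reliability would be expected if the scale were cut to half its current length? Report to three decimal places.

Length factor m = 1/2
α' = m·α / (1 − (1−m)·α)
   = 1/2 × 0.6297 / (1 − (1 − 1/2) × 0.6297)
   = 0.3149 / 0.6851 = 0.460

predicted reliability = 0.460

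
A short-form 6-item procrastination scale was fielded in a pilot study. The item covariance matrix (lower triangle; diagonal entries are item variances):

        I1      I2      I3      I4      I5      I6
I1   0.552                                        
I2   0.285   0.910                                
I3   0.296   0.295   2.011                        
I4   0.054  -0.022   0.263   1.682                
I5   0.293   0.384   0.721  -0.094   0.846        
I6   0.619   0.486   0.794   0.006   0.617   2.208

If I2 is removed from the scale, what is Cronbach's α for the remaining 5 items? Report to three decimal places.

α = 0.618

Remaining items: I1, I3, I4, I5, I6 (k = 5).
ΣVar(i) = 0.552 + 2.011 + 1.682 + 0.846 + 2.208 = 7.299
σ²_T = 7.299 + 2 × 3.569 = 14.437
α (item deleted) = (5/4)·(1 − 7.299/14.437) = 0.618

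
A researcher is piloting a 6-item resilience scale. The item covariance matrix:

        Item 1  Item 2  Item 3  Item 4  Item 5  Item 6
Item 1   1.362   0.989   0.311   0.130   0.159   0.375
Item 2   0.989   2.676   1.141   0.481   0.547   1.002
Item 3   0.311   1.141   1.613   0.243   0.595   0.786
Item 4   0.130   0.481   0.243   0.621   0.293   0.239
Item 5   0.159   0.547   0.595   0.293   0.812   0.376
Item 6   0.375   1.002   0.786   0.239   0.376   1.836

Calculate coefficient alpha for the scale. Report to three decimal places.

coefficient alpha = 0.759

Σσ²ᵢ = 1.362 + 2.676 + 1.613 + 0.621 + 0.812 + 1.836 = 8.920
Σ_{i<j} σ_ij = 7.667
σ²_T = 8.920 + 2 × 7.667 = 24.254
α = (k/(k−1))·(1 − Σσ²ᵢ/σ²_T) = (6/5)·(1 − 8.920/24.254) = 0.759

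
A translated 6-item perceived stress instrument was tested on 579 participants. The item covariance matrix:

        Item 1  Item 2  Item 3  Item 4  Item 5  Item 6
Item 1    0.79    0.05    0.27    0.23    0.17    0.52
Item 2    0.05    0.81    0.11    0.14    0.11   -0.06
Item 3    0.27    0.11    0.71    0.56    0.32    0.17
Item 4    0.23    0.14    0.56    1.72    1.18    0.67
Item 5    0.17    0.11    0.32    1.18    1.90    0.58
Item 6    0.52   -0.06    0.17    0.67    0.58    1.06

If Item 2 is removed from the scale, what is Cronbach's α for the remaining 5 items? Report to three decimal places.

α = 0.752

Remaining items: Item 1, Item 3, Item 4, Item 5, Item 6 (k = 5).
Σσ²ᵢ = 0.79 + 0.71 + 1.72 + 1.90 + 1.06 = 6.18
Var(T) = 6.18 + 2 × 4.67 = 15.52
α (item deleted) = (5/4)·(1 − 6.18/15.52) = 0.752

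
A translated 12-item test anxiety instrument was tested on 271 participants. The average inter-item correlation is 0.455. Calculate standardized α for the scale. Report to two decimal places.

standardized α = 0.91

Standardized α = k·r̄ / (1 + (k−1)·r̄) = 12 × 0.455 / (1 + 11 × 0.455)
  = 5.4600 / 6.0050 = 0.91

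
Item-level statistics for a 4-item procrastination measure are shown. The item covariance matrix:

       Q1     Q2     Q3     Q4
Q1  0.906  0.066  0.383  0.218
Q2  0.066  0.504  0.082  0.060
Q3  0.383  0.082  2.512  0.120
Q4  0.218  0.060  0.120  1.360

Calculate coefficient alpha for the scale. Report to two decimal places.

ΣVar(i) = 0.906 + 0.504 + 2.512 + 1.360 = 5.282
Σ_{i<j} σ_ij = 0.929
σ²_total = 5.282 + 2 × 0.929 = 7.140
α = (k/(k−1))·(1 − ΣVar(i)/σ²_total) = (4/3)·(1 − 5.282/7.140) = 0.35

α = 0.35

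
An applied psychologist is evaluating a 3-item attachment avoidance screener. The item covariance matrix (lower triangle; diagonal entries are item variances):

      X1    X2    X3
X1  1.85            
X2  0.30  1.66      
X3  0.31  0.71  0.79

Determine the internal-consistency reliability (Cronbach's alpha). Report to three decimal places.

Σσᵢ² = 1.85 + 1.66 + 0.79 = 4.30
Σ_{i<j} σ_ij = 1.32
σ²_total = 4.30 + 2 × 1.32 = 6.94
α = (k/(k−1))·(1 − Σσᵢ²/σ²_total) = (3/2)·(1 − 4.30/6.94) = 0.571

Cronbach's alpha = 0.571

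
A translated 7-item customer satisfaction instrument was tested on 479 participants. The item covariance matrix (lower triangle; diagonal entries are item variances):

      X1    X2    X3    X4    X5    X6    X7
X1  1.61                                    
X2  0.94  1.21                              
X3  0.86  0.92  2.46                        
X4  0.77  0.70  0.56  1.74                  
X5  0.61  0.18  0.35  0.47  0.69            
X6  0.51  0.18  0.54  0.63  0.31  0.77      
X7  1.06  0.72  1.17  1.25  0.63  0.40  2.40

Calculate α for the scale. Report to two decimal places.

Σσ²ᵢ = 1.61 + 1.21 + 2.46 + 1.74 + 0.69 + 0.77 + 2.40 = 10.88
Sum of the distinct covariances = 13.76
σ²_T = 10.88 + 2 × 13.76 = 38.40
α = (k/(k−1))·(1 − Σσ²ᵢ/σ²_T) = (7/6)·(1 − 10.88/38.40) = 0.84

α = 0.84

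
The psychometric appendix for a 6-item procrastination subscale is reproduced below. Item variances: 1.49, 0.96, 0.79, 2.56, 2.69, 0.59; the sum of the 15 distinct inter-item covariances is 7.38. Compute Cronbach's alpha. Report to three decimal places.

α = 0.743

Σσ²ᵢ = 1.49 + 0.96 + 0.79 + 2.56 + 2.69 + 0.59 = 9.08
Sum of distinct covariances = 7.38
σ²_total = Σσ²ᵢ + 2·Σcov = 9.08 + 2 × 7.38 = 23.84
α = (6/5)·(1 − 9.08/23.84) = 0.743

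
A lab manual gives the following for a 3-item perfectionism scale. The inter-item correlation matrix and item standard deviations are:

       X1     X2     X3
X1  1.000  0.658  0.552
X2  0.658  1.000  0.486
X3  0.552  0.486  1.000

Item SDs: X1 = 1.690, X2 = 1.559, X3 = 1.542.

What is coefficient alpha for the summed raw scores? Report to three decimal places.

α = 0.797

Σσ²ᵢ = 1.690² + 1.559² + 1.542² = 7.6643
Covariances σ_ij = r_ij · s_i · s_j:
  σ(X1,X2) = 0.658 × 1.690 × 1.559 = 1.7336
  σ(X1,X3) = 0.552 × 1.690 × 1.542 = 1.4385
  σ(X2,X3) = 0.486 × 1.559 × 1.542 = 1.1683
σ²_T = Σσ²ᵢ + 2·Σσ_ij = 7.6643 + 2 × 4.3404 = 16.3451
α = (3/2)·(1 − 7.6643/16.3451) = 0.797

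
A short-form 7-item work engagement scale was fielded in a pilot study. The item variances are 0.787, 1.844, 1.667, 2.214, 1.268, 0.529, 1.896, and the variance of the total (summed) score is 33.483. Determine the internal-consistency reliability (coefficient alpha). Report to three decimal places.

α = 0.811

ΣVar(i) = 0.787 + 1.844 + 1.667 + 2.214 + 1.268 + 0.529 + 1.896 = 10.205
α = (k/(k−1))·(1 − ΣVar(i)/total variance) = (7/6)·(1 − 10.205/33.483) = 0.811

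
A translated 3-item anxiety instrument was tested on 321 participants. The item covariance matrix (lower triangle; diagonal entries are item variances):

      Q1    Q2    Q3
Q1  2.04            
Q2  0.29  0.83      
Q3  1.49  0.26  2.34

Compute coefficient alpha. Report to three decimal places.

coefficient alpha = 0.659

Σσᵢ² = 2.04 + 0.83 + 2.34 = 5.21
Σ_{i<j} σ_ij = 2.04
σ²_total = 5.21 + 2 × 2.04 = 9.29
α = (k/(k−1))·(1 − Σσᵢ²/σ²_total) = (3/2)·(1 − 5.21/9.29) = 0.659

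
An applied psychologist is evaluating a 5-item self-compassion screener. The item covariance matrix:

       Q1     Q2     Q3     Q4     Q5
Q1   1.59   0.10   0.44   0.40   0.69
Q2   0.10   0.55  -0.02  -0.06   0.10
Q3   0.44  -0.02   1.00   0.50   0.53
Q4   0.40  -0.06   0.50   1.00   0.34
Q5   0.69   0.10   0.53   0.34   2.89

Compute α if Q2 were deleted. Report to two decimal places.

Remaining items: Q1, Q3, Q4, Q5 (k = 4).
sum of item variances = 1.59 + 1.00 + 1.00 + 2.89 = 6.48
Var(T) = 6.48 + 2 × 2.90 = 12.28
α (item deleted) = (4/3)·(1 − 6.48/12.28) = 0.63

α = 0.63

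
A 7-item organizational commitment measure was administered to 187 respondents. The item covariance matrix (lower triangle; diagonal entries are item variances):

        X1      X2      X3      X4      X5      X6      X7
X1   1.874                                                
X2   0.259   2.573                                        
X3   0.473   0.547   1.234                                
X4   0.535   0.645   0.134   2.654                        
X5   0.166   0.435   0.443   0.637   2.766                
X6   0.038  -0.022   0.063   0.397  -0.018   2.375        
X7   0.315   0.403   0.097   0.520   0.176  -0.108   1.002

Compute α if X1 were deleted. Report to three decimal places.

α = 0.490

Remaining items: X2, X3, X4, X5, X6, X7 (k = 6).
sum of item variances = 2.573 + 1.234 + 2.654 + 2.766 + 2.375 + 1.002 = 12.604
Var(T) = 12.604 + 2 × 4.349 = 21.302
α (item deleted) = (6/5)·(1 − 12.604/21.302) = 0.490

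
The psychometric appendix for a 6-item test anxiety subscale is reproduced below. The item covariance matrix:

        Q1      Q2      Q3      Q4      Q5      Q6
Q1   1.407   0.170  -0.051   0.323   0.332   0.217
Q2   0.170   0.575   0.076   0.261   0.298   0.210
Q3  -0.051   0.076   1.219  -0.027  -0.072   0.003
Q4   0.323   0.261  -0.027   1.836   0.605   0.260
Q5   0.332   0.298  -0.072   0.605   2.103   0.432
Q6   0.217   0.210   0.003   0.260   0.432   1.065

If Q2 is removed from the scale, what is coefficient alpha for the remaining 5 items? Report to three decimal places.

coefficient alpha = 0.433

Remaining items: Q1, Q3, Q4, Q5, Q6 (k = 5).
sum of item variances = 1.407 + 1.219 + 1.836 + 2.103 + 1.065 = 7.630
σ²_total = 7.630 + 2 × 2.022 = 11.674
α (item deleted) = (5/4)·(1 − 7.630/11.674) = 0.433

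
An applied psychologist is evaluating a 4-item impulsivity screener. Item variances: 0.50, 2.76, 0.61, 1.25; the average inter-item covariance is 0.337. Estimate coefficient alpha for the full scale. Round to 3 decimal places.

α = 0.588

Σσᵢ² = 0.50 + 2.76 + 0.61 + 1.25 = 5.12
Sum of the 6 distinct covariances = 6 × 0.337 = 2.022
σ²_total = Σσᵢ² + 2·Σcov = 5.12 + 2 × 2.022 = 9.164
α = (4/3)·(1 − 5.12/9.164) = 0.588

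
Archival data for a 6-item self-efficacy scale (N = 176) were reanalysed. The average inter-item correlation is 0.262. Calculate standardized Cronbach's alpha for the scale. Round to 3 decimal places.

Standardized α = k·r̄ / (1 + (k−1)·r̄) = 6 × 0.262 / (1 + 5 × 0.262)
  = 1.5720 / 2.3100 = 0.681

standardized Cronbach's alpha = 0.681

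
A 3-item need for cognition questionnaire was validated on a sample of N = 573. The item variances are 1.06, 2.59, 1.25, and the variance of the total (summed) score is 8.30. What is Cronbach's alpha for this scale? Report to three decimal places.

sum of item variances = 1.06 + 2.59 + 1.25 = 4.90
α = (k/(k−1))·(1 − sum of item variances/total variance) = (3/2)·(1 − 4.90/8.30) = 0.614

α = 0.614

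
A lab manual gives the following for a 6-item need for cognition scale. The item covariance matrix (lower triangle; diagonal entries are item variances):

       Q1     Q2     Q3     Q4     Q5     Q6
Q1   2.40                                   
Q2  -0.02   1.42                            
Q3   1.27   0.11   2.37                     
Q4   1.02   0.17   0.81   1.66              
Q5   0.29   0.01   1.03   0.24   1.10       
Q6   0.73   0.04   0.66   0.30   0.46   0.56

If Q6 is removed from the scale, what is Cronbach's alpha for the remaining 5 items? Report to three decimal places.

Remaining items: Q1, Q2, Q3, Q4, Q5 (k = 5).
ΣVar(i) = 2.40 + 1.42 + 2.37 + 1.66 + 1.10 = 8.95
σ²_T = 8.95 + 2 × 4.93 = 18.81
α (item deleted) = (5/4)·(1 − 8.95/18.81) = 0.655

α = 0.655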